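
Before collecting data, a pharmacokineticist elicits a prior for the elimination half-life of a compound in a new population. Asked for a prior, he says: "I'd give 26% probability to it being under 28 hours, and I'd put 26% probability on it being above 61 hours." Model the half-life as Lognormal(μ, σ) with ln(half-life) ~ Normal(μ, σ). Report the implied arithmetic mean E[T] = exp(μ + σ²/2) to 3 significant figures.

If T ~ Lognormal(μ,σ) then ln T ~ Normal(μ,σ), so the p-quantile of ln T is μ + z_p·σ.
ln(28) = 3.332 and ln(61) = 4.111; z_{0.26} = -0.6433, z_{0.74} = 0.6433.
σ = (4.111 − 3.332)/(0.6433 − (-0.6433)) = 0.605.
μ = 3.332 − (-0.6433)·0.605 = 3.722.
E[T] = exp(μ + σ²/2) = exp(3.722 + 0.1831) = 49.6 hours.

E[T] ≈ 49.6 hours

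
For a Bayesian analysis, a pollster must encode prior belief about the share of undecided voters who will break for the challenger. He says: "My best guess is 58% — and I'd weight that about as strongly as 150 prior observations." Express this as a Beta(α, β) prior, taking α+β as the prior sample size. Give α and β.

Under the effective-sample-size interpretation, Beta(α, β) has prior mean α/(α+β) and prior sample size α+β.
So α+β = 150 and α/(α+β) = 0.58, giving α = 0.58·150 = 87 and β = 150 − 87 = 63.

α = 87, β = 63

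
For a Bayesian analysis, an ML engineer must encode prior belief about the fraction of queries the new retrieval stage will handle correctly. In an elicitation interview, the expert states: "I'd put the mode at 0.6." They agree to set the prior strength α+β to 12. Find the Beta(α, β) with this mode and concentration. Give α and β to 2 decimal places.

α = 7.00, β = 5.00

For α,β > 1 the Beta mode is (α−1)/(α+β−2). With α+β = 12, the mode is (α−1)/10.
Set (α−1)/10 = 0.6 → α = 1 + 0.6·10 = 7.00.
β = 12 − α = 5.00.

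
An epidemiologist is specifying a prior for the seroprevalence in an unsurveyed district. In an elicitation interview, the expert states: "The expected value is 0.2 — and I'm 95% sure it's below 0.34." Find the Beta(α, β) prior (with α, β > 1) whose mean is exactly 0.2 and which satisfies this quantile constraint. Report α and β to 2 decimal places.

α ≈ 5.12, β ≈ 20.49

With mean 0.2 fixed, write α = 0.2s, β = 0.8s where s = α+β.
Need P(θ < 0.34) = 0.95 under Beta(0.2s, 0.8s). Normal approximation: (q−m)/√(m(1−m)/s) ≈ z_{0.95} = 1.64, so s ≈ 0.2·0.8·(1.64)²/(0.34−0.2)² = 22.1.
At s = 22.1: P(θ<0.34) ≈ 0.938. Adjusting to match 0.95 gives s ≈ 25.62.
So α = 0.2·25.62 ≈ 5.12, β = 0.8·25.62 ≈ 20.49.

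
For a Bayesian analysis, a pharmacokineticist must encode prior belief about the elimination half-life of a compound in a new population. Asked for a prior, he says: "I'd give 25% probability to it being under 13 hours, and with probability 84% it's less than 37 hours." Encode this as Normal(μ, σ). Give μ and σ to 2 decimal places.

The p-quantile of Normal(μ,σ) is μ + z_p·σ, with z_{0.25} = -0.6745 and z_{0.84} = 0.9945.
Eliminate σ: μ = (z₂·x₁ − z₁·x₂)/(z₂ − z₁) = (0.9945·13 − (-0.6745)·37)/1.669 = 22.70.
Then σ = (x₂ − x₁)/(z₂ − z₁) = (37 − 13)/1.669 = 14.38.

μ = 22.70, σ = 14.38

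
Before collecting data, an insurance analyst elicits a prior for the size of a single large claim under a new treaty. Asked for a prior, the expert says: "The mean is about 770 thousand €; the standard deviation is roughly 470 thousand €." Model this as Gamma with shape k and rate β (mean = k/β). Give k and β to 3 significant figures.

k ≈ 2.68, β ≈ 0.00349

For Gamma(k, rate β): mean = k/β, variance = k/β², so CV = 1/√k.
CV = SD/mean = 470/770 = 0.6104, hence k = 1/CV² = 2.68.
Then β = k/mean = 2.68/770 = 0.00349.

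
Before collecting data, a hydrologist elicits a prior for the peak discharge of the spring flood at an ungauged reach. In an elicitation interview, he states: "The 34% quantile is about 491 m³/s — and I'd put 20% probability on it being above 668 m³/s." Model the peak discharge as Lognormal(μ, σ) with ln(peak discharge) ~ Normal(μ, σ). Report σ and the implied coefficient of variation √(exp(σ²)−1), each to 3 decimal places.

If T ~ Lognormal(μ,σ) then ln T ~ Normal(μ,σ), so the p-quantile of ln T is μ + z_p·σ.
ln(491) = 6.196 and ln(668) = 6.504; z_{0.34} = -0.4125, z_{0.8} = 0.8416.
σ = (6.504 − 6.196)/(0.8416 − (-0.4125)) = 0.245.
μ = 6.196 − (-0.4125)·0.245 = 6.298.
CV = √(exp(σ²)−1) = √(exp(0.0603)−1) = 0.249.

σ ≈ 0.245, CV ≈ 0.249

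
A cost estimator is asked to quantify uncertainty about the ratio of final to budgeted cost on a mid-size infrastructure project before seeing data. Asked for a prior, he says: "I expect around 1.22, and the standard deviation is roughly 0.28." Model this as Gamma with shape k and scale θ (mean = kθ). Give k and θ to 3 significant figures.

For Gamma(k, scale θ): mean = kθ, variance = kθ², so CV = 1/√k.
CV = SD/mean = 0.28/1.22 = 0.2295, hence k = 1/CV² = 19.
Then θ = mean/k = 1.22/19 = 0.0643.

k ≈ 19, θ ≈ 0.0643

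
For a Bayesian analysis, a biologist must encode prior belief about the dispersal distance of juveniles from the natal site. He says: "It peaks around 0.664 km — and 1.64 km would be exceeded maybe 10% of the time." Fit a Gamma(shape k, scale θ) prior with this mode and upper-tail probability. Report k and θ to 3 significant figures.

k ≈ 3.35, θ ≈ 0.283

Gamma(k,θ) with k>1 has mode (k−1)θ, so θ = 0.664/(k−1).
Need P(X < 1.64) = 0.9 with θ tied to k this way. Start at k = 2, θ = 0.664: P(X<1.64) ≈ 0.706.
Too low — raise k to concentrate. Iterating converges to k ≈ 3.35.
Then θ = 0.664/(3.35−1) ≈ 0.283.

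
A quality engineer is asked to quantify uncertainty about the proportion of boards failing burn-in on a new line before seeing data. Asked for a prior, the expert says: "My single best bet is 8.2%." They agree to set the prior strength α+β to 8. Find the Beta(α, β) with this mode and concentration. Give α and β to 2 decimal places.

α = 1.49, β = 6.51

For α,β > 1 the Beta mode is (α−1)/(α+β−2). With α+β = 8, the mode is (α−1)/6.
Set (α−1)/6 = 0.082 → α = 1 + 0.082·6 = 1.49.
β = 8 − α = 6.51.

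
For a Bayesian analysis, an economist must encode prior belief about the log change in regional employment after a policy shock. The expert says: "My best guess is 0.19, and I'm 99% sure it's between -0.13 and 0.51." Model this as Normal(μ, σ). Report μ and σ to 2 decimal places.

A symmetric 99% interval runs μ ± z·σ with z = 2.576.
Half-width = 0.32, so σ = 0.32/2.576 = 0.12.
μ is the stated best guess, 0.19.

μ = 0.19, σ = 0.12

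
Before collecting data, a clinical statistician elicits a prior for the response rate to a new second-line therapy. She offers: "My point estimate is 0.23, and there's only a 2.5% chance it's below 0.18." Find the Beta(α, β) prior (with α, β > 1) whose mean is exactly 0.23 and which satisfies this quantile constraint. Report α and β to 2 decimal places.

α ≈ 57.36, β ≈ 192.04

With mean 0.23 fixed, write α = 0.23s, β = 0.77s where s = α+β.
Need P(θ < 0.18) = 0.025 under Beta(0.23s, 0.77s). Normal approximation: (q−m)/√(m(1−m)/s) ≈ z_{0.025} = -1.96, so s ≈ 0.23·0.77·(-1.96)²/(0.18−0.23)² = 272.1.
At s = 272.1: P(θ<0.18) ≈ 0.020. Adjusting to match 0.025 gives s ≈ 249.40.
So α = 0.23·249.40 ≈ 57.36, β = 0.77·249.40 ≈ 192.04.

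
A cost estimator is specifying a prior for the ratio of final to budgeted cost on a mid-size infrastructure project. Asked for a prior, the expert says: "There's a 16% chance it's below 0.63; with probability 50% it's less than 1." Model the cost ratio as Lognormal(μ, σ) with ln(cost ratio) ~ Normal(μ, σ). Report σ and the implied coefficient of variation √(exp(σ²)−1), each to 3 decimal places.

σ ≈ 0.465, CV ≈ 0.491

If T ~ Lognormal(μ,σ) then ln T ~ Normal(μ,σ), so the p-quantile of ln T is μ + z_p·σ.
ln(0.63) = -0.462 and ln(1) = 0; z_{0.16} = -0.9945, z_{0.5} = 0.
σ = (0 − -0.462)/(0 − (-0.9945)) = 0.465.
μ = -0.462 − (-0.9945)·0.465 = 0.000.
CV = √(exp(σ²)−1) = √(exp(0.2159)−1) = 0.491.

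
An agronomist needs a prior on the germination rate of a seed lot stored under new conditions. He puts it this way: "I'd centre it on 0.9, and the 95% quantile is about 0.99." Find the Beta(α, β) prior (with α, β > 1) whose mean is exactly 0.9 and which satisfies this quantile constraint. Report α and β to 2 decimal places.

α ≈ 11.74, β ≈ 1.30

With mean 0.9 fixed, write α = 0.9s, β = 0.1s where s = α+β.
Need P(θ < 0.99) = 0.95 under Beta(0.9s, 0.1s). Normal approximation: (q−m)/√(m(1−m)/s) ≈ z_{0.95} = 1.64, so s ≈ 0.9·0.1·(1.64)²/(0.99−0.9)² = 30.1.
At s = 30.1: P(θ<0.99) ≈ 0.997. Adjusting to match 0.95 gives s ≈ 13.05.
So α = 0.9·13.05 ≈ 11.74, β = 0.1·13.05 ≈ 1.30.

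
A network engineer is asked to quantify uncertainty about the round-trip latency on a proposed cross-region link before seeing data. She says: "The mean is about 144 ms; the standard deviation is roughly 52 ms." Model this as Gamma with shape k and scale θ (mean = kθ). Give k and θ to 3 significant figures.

For Gamma(k, scale θ): mean = kθ, variance = kθ², so CV = 1/√k.
CV = SD/mean = 52/144 = 0.3611, hence k = 1/CV² = 7.67.
Then θ = mean/k = 144/7.67 = 18.8.

k ≈ 7.67, θ ≈ 18.8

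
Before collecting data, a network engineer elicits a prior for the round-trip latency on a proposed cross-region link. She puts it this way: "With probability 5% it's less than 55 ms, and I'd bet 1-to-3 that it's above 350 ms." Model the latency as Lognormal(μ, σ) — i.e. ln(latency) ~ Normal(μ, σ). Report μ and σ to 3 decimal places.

If T ~ Lognormal(μ,σ) then ln T ~ Normal(μ,σ), so the p-quantile of ln T is μ + z_p·σ.
ln(55) = 4.007 and ln(350) = 5.858; z_{0.05} = -1.645, z_{0.75} = 0.6745.
σ = (5.858 − 4.007)/(0.6745 − (-1.645)) = 0.798.
μ = 4.007 − (-1.645)·0.798 = 5.320.

μ ≈ 5.320, σ ≈ 0.798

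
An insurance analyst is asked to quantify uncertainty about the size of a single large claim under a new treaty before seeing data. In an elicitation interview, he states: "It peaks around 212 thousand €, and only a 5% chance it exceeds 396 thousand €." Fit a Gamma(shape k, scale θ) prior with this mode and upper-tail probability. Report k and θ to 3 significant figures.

k ≈ 8.13, θ ≈ 29.7

Gamma(k,θ) with k>1 has mode (k−1)θ, so θ = 212/(k−1).
Need P(X < 396) = 0.95 with θ tied to k this way. Start at k = 2, θ = 212: P(X<396) ≈ 0.557.
Too low — raise k to concentrate. Iterating converges to k ≈ 8.13.
Then θ = 212/(8.13−1) ≈ 29.7.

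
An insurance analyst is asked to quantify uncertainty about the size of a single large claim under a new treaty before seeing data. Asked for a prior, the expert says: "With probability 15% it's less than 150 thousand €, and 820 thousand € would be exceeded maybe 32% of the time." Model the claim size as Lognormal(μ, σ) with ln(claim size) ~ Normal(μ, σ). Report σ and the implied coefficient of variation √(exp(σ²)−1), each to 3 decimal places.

If T ~ Lognormal(μ,σ) then ln T ~ Normal(μ,σ), so the p-quantile of ln T is μ + z_p·σ.
ln(150) = 5.011 and ln(820) = 6.709; z_{0.15} = -1.036, z_{0.68} = 0.4677.
σ = (6.709 − 5.011)/(0.4677 − (-1.036)) = 1.129.
μ = 5.011 − (-1.036)·1.129 = 6.181.
CV = √(exp(σ²)−1) = √(exp(1.2754)−1) = 1.606.

σ ≈ 1.129, CV ≈ 1.606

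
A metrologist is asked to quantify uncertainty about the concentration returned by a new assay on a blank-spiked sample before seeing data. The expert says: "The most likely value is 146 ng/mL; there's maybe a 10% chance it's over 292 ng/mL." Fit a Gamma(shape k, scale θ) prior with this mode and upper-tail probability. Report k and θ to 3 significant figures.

k ≈ 4.99, θ ≈ 36.6

Gamma(k,θ) with k>1 has mode (k−1)θ, so θ = 146/(k−1).
Need P(X < 292) = 0.9 with θ tied to k this way. Start at k = 2, θ = 146: P(X<292) ≈ 0.594.
Too low — raise k to concentrate. Iterating converges to k ≈ 4.99.
Then θ = 146/(4.99−1) ≈ 36.6.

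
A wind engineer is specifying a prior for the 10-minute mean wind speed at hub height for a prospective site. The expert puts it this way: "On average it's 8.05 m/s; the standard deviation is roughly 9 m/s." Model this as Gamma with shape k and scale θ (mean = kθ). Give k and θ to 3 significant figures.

k ≈ 0.8, θ ≈ 10.1

For Gamma(k, scale θ): mean = kθ, variance = kθ², so CV = 1/√k.
CV = SD/mean = 9/8.05 = 1.118, hence k = 1/CV² = 0.8.
Then θ = mean/k = 8.05/0.8 = 10.1.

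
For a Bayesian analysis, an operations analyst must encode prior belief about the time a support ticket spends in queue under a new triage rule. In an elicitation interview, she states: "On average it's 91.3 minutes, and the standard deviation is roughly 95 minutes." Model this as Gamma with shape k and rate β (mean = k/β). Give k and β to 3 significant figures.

k ≈ 0.924, β ≈ 0.0101

For Gamma(k, rate β): mean = k/β, variance = k/β², so CV = 1/√k.
CV = SD/mean = 95/91.3 = 1.041, hence k = 1/CV² = 0.924.
Then β = k/mean = 0.924/91.3 = 0.0101.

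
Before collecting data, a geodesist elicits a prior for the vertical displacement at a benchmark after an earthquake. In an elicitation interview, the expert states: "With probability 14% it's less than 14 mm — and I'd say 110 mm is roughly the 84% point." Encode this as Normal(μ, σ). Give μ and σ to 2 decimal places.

μ = 63.99, σ = 46.27

For Normal(μ,σ), the p-quantile is μ + z_p·σ. Here z_{0.14} = -1.08, z_{0.84} = 0.9945.
So 14 = μ − 1.08σ and 110 = μ + 0.9945σ.
Subtracting: σ = (110 − 14)/(0.9945 − (-1.08)) = 46.27.
Then μ = 14 − (-1.08)·46.27 = 63.99.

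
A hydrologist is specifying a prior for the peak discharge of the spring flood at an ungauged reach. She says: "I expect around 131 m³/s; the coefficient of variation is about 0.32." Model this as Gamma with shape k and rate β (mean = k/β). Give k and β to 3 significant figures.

k ≈ 9.77, β ≈ 0.0745

For Gamma(k, rate β): mean = k/β, variance = k/β², so CV = 1/√k.
CV = 0.32, hence k = 1/CV² = 9.77.
Then β = k/mean = 9.77/131 = 0.0745.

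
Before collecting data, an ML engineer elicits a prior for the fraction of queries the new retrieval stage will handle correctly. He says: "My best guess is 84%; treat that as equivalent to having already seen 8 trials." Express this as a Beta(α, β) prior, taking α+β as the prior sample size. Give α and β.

α = 6.72, β = 1.28

Under the effective-sample-size interpretation, Beta(α, β) has prior mean α/(α+β) and prior sample size α+β.
So α+β = 8 and α/(α+β) = 0.84, giving α = 0.84·8 = 6.72 and β = 8 − 6.72 = 1.28.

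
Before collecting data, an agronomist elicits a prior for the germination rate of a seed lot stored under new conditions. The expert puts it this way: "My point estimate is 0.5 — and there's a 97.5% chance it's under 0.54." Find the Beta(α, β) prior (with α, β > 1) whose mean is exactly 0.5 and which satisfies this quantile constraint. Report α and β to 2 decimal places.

With mean 0.5 fixed, write α = 0.5s, β = 0.5s where s = α+β.
Need P(θ < 0.54) = 0.975 under Beta(0.5s, 0.5s). Normal approximation: (q−m)/√(m(1−m)/s) ≈ z_{0.975} = 1.96, so s ≈ 0.5·0.5·(1.96)²/(0.54−0.5)² = 600.2.
At s = 600.2: P(θ<0.54) ≈ 0.975. Adjusting to match 0.975 gives s ≈ 598.80.
So α = 0.5·598.80 ≈ 299.40, β = 0.5·598.80 ≈ 299.40.

α ≈ 299.40, β ≈ 299.40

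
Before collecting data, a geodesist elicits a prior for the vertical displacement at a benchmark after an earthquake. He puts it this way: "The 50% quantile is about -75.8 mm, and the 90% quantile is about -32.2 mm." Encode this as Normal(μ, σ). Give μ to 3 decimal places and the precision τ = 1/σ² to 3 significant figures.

The p-quantile of Normal(μ,σ) is μ + z_p·σ, with z_{0.5} = 0 and z_{0.9} = 1.282.
Eliminate σ: μ = (z₂·x₁ − z₁·x₂)/(z₂ − z₁) = (1.282·-75.8 − (0)·-32.2)/1.282 = -75.800.
Then σ = (x₂ − x₁)/(z₂ − z₁) = (-32.2 − -75.8)/1.282 = 34.021.
Precision τ = 1/σ² = 1/34.02² = 0.000864.

μ = -75.800, τ = 0.000864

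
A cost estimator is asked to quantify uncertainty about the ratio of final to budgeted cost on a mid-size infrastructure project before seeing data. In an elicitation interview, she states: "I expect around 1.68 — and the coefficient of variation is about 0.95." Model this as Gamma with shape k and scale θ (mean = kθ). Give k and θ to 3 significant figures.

k ≈ 1.11, θ ≈ 1.52

For Gamma(k, scale θ): mean = kθ, variance = kθ², so CV = 1/√k.
CV = 0.95, hence k = 1/CV² = 1.11.
Then θ = mean/k = 1.68/1.11 = 1.52.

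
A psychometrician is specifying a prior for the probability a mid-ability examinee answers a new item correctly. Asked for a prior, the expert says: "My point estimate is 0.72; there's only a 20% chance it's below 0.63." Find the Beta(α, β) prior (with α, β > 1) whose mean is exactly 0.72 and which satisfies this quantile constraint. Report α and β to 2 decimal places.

With mean 0.72 fixed, write α = 0.72s, β = 0.28s where s = α+β.
Need P(θ < 0.63) = 0.2 under Beta(0.72s, 0.28s). Normal approximation: (q−m)/√(m(1−m)/s) ≈ z_{0.2} = -0.842, so s ≈ 0.72·0.28·(-0.842)²/(0.63−0.72)² = 17.6.
At s = 17.6: P(θ<0.63) ≈ 0.194. Adjusting to match 0.2 gives s ≈ 16.52.
So α = 0.72·16.52 ≈ 11.89, β = 0.28·16.52 ≈ 4.63.

α ≈ 11.89, β ≈ 4.63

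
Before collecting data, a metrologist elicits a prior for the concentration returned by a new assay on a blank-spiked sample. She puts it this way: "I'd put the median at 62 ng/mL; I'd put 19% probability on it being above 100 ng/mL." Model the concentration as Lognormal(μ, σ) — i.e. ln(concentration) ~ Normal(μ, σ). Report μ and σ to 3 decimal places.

If T ~ Lognormal(μ,σ) then ln T ~ Normal(μ,σ), so the p-quantile of ln T is μ + z_p·σ.
ln(62) = 4.127 and ln(100) = 4.605; z_{0.5} = 0, z_{0.81} = 0.8779.
σ = (4.605 − 4.127)/(0.8779 − (0)) = 0.545.
μ = 4.127 − (0)·0.545 = 4.127.

μ ≈ 4.127, σ ≈ 0.545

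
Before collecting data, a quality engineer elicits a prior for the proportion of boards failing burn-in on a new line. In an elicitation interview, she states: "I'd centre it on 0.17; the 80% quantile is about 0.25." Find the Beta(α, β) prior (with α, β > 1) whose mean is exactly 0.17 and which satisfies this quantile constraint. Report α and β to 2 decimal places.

With mean 0.17 fixed, write α = 0.17s, β = 0.83s where s = α+β.
Need P(θ < 0.25) = 0.8 under Beta(0.17s, 0.83s). Normal approximation: (q−m)/√(m(1−m)/s) ≈ z_{0.8} = 0.842, so s ≈ 0.17·0.83·(0.842)²/(0.25−0.17)² = 15.6.
At s = 15.6: P(θ<0.25) ≈ 0.815. Adjusting to match 0.8 gives s ≈ 13.00.
So α = 0.17·13.00 ≈ 2.21, β = 0.83·13.00 ≈ 10.79.

α ≈ 2.21, β ≈ 10.79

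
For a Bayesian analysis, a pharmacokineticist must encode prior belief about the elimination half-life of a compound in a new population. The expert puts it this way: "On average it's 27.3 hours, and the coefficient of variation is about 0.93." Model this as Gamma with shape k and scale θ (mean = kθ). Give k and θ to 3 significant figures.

For Gamma(k, scale θ): mean = kθ, variance = kθ², so CV = 1/√k.
CV = 0.93, hence k = 1/CV² = 1.16.
Then θ = mean/k = 27.3/1.16 = 23.6.

k ≈ 1.16, θ ≈ 23.6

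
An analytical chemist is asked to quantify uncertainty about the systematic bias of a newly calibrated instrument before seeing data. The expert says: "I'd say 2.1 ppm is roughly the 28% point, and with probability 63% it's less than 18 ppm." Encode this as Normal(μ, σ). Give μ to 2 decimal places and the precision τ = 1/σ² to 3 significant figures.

For Normal(μ,σ), the p-quantile is μ + z_p·σ. Here z_{0.28} = -0.5828, z_{0.63} = 0.3319.
So 2.1 = μ − 0.5828σ and 18 = μ + 0.3319σ.
Subtracting: σ = (18 − 2.1)/(0.3319 − (-0.5828)) = 17.38.
Then μ = 2.1 − (-0.5828)·17.38 = 12.23.
Precision τ = 1/σ² = 1/17.38² = 0.00331.

μ = 12.23, τ = 0.00331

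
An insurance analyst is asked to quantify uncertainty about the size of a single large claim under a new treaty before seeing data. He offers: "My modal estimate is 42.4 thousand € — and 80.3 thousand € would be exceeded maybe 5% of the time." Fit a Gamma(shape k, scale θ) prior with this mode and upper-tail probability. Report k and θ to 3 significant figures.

k ≈ 7.82, θ ≈ 6.22

Gamma(k,θ) with k>1 has mode (k−1)θ, so θ = 42.4/(k−1).
Need P(X < 80.3) = 0.95 with θ tied to k this way. Start at k = 2, θ = 42.4: P(X<80.3) ≈ 0.565.
Too low — raise k to concentrate. Iterating converges to k ≈ 7.82.
Then θ = 42.4/(7.82−1) ≈ 6.22.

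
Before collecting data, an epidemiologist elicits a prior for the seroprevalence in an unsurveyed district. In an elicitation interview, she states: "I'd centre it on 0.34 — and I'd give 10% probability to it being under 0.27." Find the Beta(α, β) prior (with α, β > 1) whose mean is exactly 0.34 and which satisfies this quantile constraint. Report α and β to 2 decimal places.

α ≈ 24.73, β ≈ 48.00

With mean 0.34 fixed, write α = 0.34s, β = 0.66s where s = α+β.
Need P(θ < 0.27) = 0.1 under Beta(0.34s, 0.66s). Normal approximation: (q−m)/√(m(1−m)/s) ≈ z_{0.1} = -1.28, so s ≈ 0.34·0.66·(-1.28)²/(0.27−0.34)² = 75.2.
At s = 75.2: P(θ<0.27) ≈ 0.096. Adjusting to match 0.1 gives s ≈ 72.73.
So α = 0.34·72.73 ≈ 24.73, β = 0.66·72.73 ≈ 48.00.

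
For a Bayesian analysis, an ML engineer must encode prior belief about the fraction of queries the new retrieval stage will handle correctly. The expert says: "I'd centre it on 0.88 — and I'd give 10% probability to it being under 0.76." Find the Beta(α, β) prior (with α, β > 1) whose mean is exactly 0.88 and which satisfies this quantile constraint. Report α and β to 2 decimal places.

With mean 0.88 fixed, write α = 0.88s, β = 0.12s where s = α+β.
Need P(θ < 0.76) = 0.1 under Beta(0.88s, 0.12s). Normal approximation: (q−m)/√(m(1−m)/s) ≈ z_{0.1} = -1.28, so s ≈ 0.88·0.12·(-1.28)²/(0.76−0.88)² = 12.0.
At s = 12.0: P(θ<0.76) ≈ 0.107. Adjusting to match 0.1 gives s ≈ 13.09.
So α = 0.88·13.09 ≈ 11.52, β = 0.12·13.09 ≈ 1.57.

α ≈ 11.52, β ≈ 1.57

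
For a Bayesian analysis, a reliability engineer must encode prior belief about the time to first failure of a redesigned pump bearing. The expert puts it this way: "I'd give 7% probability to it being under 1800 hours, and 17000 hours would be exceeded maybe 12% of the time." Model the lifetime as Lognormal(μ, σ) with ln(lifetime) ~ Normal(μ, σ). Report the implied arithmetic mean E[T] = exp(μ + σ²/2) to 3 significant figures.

If T ~ Lognormal(μ,σ) then ln T ~ Normal(μ,σ), so the p-quantile of ln T is μ + z_p·σ.
ln(1800) = 7.496 and ln(17000) = 9.741; z_{0.07} = -1.476, z_{0.88} = 1.175.
σ = (9.741 − 7.496)/(1.175 − (-1.476)) = 0.847.
μ = 7.496 − (-1.476)·0.847 = 8.746.
E[T] = exp(μ + σ²/2) = exp(8.746 + 0.3588) = 9000 hours.

E[T] ≈ 9000 hours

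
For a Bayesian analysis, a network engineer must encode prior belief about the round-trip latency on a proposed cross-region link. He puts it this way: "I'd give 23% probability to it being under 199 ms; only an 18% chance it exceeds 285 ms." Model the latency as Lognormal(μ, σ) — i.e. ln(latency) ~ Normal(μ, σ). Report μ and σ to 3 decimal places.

μ ≈ 5.454, σ ≈ 0.217

If T ~ Lognormal(μ,σ) then ln T ~ Normal(μ,σ), so the p-quantile of ln T is μ + z_p·σ.
ln(199) = 5.293 and ln(285) = 5.652; z_{0.23} = -0.7388, z_{0.82} = 0.9154.
σ = (5.652 − 5.293)/(0.9154 − (-0.7388)) = 0.217.
μ = 5.293 − (-0.7388)·0.217 = 5.454.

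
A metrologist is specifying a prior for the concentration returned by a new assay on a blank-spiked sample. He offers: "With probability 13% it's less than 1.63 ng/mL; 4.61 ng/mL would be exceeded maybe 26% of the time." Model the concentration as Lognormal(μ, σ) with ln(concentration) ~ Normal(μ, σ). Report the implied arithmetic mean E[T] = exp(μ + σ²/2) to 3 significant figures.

If T ~ Lognormal(μ,σ) then ln T ~ Normal(μ,σ), so the p-quantile of ln T is μ + z_p·σ.
ln(1.63) = 0.4886 and ln(4.61) = 1.528; z_{0.13} = -1.126, z_{0.74} = 0.6433.
σ = (1.528 − 0.4886)/(0.6433 − (-1.126)) = 0.587.
μ = 0.4886 − (-1.126)·0.587 = 1.150.
E[T] = exp(μ + σ²/2) = exp(1.150 + 0.1726) = 3.75 ng/mL.

E[T] ≈ 3.75 ng/mL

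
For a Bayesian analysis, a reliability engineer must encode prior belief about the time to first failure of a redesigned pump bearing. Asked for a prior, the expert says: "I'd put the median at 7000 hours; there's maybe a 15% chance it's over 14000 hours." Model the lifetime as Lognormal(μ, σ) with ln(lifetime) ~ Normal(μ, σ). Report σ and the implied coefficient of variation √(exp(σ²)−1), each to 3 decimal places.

σ ≈ 0.669, CV ≈ 0.751

If T ~ Lognormal(μ,σ) then ln T ~ Normal(μ,σ), so the p-quantile of ln T is μ + z_p·σ.
ln(7000) = 8.854 and ln(14000) = 9.547; z_{0.5} = 0, z_{0.85} = 1.036.
σ = (9.547 − 8.854)/(1.036 − (0)) = 0.669.
μ = 8.854 − (0)·0.669 = 8.854.
CV = √(exp(σ²)−1) = √(exp(0.4473)−1) = 0.751.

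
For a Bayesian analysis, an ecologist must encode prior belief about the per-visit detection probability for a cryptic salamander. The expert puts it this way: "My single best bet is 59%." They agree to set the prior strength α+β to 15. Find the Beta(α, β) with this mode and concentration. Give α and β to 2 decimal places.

α = 8.67, β = 6.33

For α,β > 1 the Beta mode is (α−1)/(α+β−2). With α+β = 15, the mode is (α−1)/13.
Set (α−1)/13 = 0.59 → α = 1 + 0.59·13 = 8.67.
β = 15 − α = 6.33.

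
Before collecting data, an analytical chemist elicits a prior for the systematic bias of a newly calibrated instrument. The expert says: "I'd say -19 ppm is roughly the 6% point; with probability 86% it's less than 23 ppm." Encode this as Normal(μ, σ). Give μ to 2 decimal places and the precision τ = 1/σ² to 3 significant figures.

μ = 5.78, τ = 0.00394

The p-quantile of Normal(μ,σ) is μ + z_p·σ, with z_{0.06} = -1.555 and z_{0.86} = 1.08.
Eliminate σ: μ = (z₂·x₁ − z₁·x₂)/(z₂ − z₁) = (1.08·-19 − (-1.555)·23)/2.635 = 5.78.
Then σ = (x₂ − x₁)/(z₂ − z₁) = (23 − -19)/2.635 = 15.94.
Precision τ = 1/σ² = 1/15.94² = 0.00394.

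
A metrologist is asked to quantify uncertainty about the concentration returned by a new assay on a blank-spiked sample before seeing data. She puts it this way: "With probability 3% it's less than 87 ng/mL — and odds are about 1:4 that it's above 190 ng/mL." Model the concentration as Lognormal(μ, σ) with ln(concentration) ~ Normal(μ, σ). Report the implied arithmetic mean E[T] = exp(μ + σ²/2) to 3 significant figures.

If T ~ Lognormal(μ,σ) then ln T ~ Normal(μ,σ), so the p-quantile of ln T is μ + z_p·σ.
ln(87) = 4.466 and ln(190) = 5.247; z_{0.03} = -1.881, z_{0.8} = 0.8416.
σ = (5.247 − 4.466)/(0.8416 − (-1.881)) = 0.287.
μ = 4.466 − (-1.881)·0.287 = 5.006.
E[T] = exp(μ + σ²/2) = exp(5.006 + 0.0412) = 156 ng/mL.

E[T] ≈ 156 ng/mL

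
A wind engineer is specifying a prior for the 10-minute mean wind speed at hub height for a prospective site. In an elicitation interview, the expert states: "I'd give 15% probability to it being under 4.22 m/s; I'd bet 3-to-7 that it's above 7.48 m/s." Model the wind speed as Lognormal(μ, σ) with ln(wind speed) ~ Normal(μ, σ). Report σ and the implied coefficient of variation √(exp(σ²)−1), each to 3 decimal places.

If T ~ Lognormal(μ,σ) then ln T ~ Normal(μ,σ), so the p-quantile of ln T is μ + z_p·σ.
ln(4.22) = 1.44 and ln(7.48) = 2.012; z_{0.15} = -1.036, z_{0.7} = 0.5244.
σ = (2.012 − 1.44)/(0.5244 − (-1.036)) = 0.367.
μ = 1.44 − (-1.036)·0.367 = 1.820.
CV = √(exp(σ²)−1) = √(exp(0.1345)−1) = 0.379.

σ ≈ 0.367, CV ≈ 0.379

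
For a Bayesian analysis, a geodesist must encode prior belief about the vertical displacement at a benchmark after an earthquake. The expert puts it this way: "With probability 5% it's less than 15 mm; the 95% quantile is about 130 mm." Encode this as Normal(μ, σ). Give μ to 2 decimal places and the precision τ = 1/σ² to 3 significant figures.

The p-quantile of Normal(μ,σ) is μ + z_p·σ, with z_{0.05} = -1.645 and z_{0.95} = 1.645.
Eliminate σ: μ = (z₂·x₁ − z₁·x₂)/(z₂ − z₁) = (1.645·15 − (-1.645)·130)/3.29 = 72.50.
Then σ = (x₂ − x₁)/(z₂ − z₁) = (130 − 15)/3.29 = 34.96.
Precision τ = 1/σ² = 1/34.96² = 0.000818.

μ = 72.50, τ = 0.000818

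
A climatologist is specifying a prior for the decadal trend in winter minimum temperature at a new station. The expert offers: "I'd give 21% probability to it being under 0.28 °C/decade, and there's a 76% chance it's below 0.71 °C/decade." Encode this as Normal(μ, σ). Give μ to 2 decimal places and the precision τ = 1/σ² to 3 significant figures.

μ = 0.51, τ = 12.4

The p-quantile of Normal(μ,σ) is μ + z_p·σ, with z_{0.21} = -0.8064 and z_{0.76} = 0.7063.
Eliminate σ: μ = (z₂·x₁ − z₁·x₂)/(z₂ − z₁) = (0.7063·0.28 − (-0.8064)·0.71)/1.513 = 0.51.
Then σ = (x₂ − x₁)/(z₂ − z₁) = (0.71 − 0.28)/1.513 = 0.28.
Precision τ = 1/σ² = 1/0.2843² = 12.4.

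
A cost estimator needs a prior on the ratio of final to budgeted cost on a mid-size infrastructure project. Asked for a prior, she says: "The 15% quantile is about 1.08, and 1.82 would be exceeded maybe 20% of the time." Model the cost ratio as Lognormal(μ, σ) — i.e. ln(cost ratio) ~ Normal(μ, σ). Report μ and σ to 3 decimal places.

μ ≈ 0.365, σ ≈ 0.278

If T ~ Lognormal(μ,σ) then ln T ~ Normal(μ,σ), so the p-quantile of ln T is μ + z_p·σ.
ln(1.08) = 0.07696 and ln(1.82) = 0.5988; z_{0.15} = -1.036, z_{0.8} = 0.8416.
σ = (0.5988 − 0.07696)/(0.8416 − (-1.036)) = 0.278.
μ = 0.07696 − (-1.036)·0.278 = 0.365.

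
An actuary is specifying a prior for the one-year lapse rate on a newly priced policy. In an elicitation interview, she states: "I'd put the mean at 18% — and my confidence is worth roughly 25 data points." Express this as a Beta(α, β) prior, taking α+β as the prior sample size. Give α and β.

α = 4.5, β = 20.5

Under the effective-sample-size interpretation, Beta(α, β) has prior mean α/(α+β) and prior sample size α+β.
So α+β = 25 and α/(α+β) = 0.18, giving α = 0.18·25 = 4.5 and β = 25 − 4.5 = 20.5.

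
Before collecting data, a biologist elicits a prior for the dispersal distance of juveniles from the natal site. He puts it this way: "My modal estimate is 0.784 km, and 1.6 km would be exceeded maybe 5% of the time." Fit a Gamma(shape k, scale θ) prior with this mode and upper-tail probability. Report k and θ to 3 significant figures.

Gamma(k,θ) with k>1 has mode (k−1)θ, so θ = 0.784/(k−1).
Need P(X < 1.6) = 0.95 with θ tied to k this way. Start at k = 2, θ = 0.784: P(X<1.6) ≈ 0.605.
Too low — raise k to concentrate. Iterating converges to k ≈ 6.44.
Then θ = 0.784/(6.44−1) ≈ 0.144.

k ≈ 6.44, θ ≈ 0.144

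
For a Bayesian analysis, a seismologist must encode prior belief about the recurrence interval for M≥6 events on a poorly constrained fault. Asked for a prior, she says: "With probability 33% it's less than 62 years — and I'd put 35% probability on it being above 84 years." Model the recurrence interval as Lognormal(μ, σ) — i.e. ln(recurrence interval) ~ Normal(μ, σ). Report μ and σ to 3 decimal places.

μ ≈ 4.289, σ ≈ 0.368

If T ~ Lognormal(μ,σ) then ln T ~ Normal(μ,σ), so the p-quantile of ln T is μ + z_p·σ.
ln(62) = 4.127 and ln(84) = 4.431; z_{0.33} = -0.4399, z_{0.65} = 0.3853.
σ = (4.431 − 4.127)/(0.3853 − (-0.4399)) = 0.368.
μ = 4.127 − (-0.4399)·0.368 = 4.289.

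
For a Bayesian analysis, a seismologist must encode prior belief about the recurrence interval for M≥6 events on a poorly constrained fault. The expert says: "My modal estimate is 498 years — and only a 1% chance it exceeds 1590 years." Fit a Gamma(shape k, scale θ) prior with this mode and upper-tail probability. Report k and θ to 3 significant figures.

k ≈ 4.29, θ ≈ 151

Gamma(k,θ) with k>1 has mode (k−1)θ, so θ = 498/(k−1).
Need P(X < 1590) = 0.99 with θ tied to k this way. Start at k = 2, θ = 498: P(X<1590) ≈ 0.828.
Too low — raise k to concentrate. Iterating converges to k ≈ 4.29.
Then θ = 498/(4.29−1) ≈ 151.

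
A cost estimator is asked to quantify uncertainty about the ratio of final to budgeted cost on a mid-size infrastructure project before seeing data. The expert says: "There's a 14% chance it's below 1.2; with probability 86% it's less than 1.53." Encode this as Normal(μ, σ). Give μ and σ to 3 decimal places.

For Normal(μ,σ), the p-quantile is μ + z_p·σ. Here z_{0.14} = -1.08, z_{0.86} = 1.08.
So 1.2 = μ − 1.08σ and 1.53 = μ + 1.08σ.
Subtracting: σ = (1.53 − 1.2)/(1.08 − (-1.08)) = 0.153.
Then μ = 1.2 − (-1.08)·0.153 = 1.365.

μ = 1.365, σ = 0.153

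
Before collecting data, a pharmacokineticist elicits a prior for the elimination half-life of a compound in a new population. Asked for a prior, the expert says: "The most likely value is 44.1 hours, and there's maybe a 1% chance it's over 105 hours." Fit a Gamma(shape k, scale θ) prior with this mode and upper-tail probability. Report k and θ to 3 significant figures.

Gamma(k,θ) with k>1 has mode (k−1)θ, so θ = 44.1/(k−1).
Need P(X < 105) = 0.99 with θ tied to k this way. Start at k = 2, θ = 44.1: P(X<105) ≈ 0.687.
Too low — raise k to concentrate. Iterating converges to k ≈ 7.3.
Then θ = 44.1/(7.3−1) ≈ 7.

k ≈ 7.3, θ ≈ 7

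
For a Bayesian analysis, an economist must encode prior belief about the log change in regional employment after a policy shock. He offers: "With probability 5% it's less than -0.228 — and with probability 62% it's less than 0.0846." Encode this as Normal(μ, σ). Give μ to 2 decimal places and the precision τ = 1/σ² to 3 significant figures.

μ = 0.04, τ = 38.9

The p-quantile of Normal(μ,σ) is μ + z_p·σ, with z_{0.05} = -1.645 and z_{0.62} = 0.3055.
Eliminate σ: μ = (z₂·x₁ − z₁·x₂)/(z₂ − z₁) = (0.3055·-0.228 − (-1.645)·0.0846)/1.95 = 0.04.
Then σ = (x₂ − x₁)/(z₂ − z₁) = (0.0846 − -0.228)/1.95 = 0.16.
Precision τ = 1/σ² = 1/0.1603² = 38.9.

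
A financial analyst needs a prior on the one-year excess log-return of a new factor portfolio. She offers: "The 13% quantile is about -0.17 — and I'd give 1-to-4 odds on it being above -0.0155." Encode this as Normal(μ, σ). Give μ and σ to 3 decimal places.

For Normal(μ,σ), the p-quantile is μ + z_p·σ. Here z_{0.13} = -1.126, z_{0.8} = 0.8416.
So -0.17 = μ − 1.126σ and -0.0155 = μ + 0.8416σ.
Subtracting: σ = (-0.0155 − -0.17)/(0.8416 − (-1.126)) = 0.079.
Then μ = -0.17 − (-1.126)·0.079 = -0.082.

μ = -0.082, σ = 0.079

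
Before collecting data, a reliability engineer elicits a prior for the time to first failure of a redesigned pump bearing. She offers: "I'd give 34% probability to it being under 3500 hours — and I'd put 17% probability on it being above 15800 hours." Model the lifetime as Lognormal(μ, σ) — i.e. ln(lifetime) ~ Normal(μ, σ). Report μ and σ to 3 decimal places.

μ ≈ 8.615, σ ≈ 1.103

If T ~ Lognormal(μ,σ) then ln T ~ Normal(μ,σ), so the p-quantile of ln T is μ + z_p·σ.
ln(3500) = 8.161 and ln(15800) = 9.668; z_{0.34} = -0.4125, z_{0.83} = 0.9542.
σ = (9.668 − 8.161)/(0.9542 − (-0.4125)) = 1.103.
μ = 8.161 − (-0.4125)·1.103 = 8.615.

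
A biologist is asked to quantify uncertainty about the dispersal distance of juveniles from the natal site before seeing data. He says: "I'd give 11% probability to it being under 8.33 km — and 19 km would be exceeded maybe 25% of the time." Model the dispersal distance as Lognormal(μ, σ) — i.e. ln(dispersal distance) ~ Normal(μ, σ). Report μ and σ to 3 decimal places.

μ ≈ 2.652, σ ≈ 0.434

If T ~ Lognormal(μ,σ) then ln T ~ Normal(μ,σ), so the p-quantile of ln T is μ + z_p·σ.
ln(8.33) = 2.12 and ln(19) = 2.944; z_{0.11} = -1.227, z_{0.75} = 0.6745.
σ = (2.944 − 2.12)/(0.6745 − (-1.227)) = 0.434.
μ = 2.12 − (-1.227)·0.434 = 2.652.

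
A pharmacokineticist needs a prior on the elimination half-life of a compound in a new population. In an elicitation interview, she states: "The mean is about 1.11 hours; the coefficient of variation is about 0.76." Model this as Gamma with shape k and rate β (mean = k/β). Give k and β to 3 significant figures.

For Gamma(k, rate β): mean = k/β, variance = k/β², so CV = 1/√k.
CV = 0.76, hence k = 1/CV² = 1.73.
Then β = k/mean = 1.73/1.11 = 1.56.

k ≈ 1.73, β ≈ 1.56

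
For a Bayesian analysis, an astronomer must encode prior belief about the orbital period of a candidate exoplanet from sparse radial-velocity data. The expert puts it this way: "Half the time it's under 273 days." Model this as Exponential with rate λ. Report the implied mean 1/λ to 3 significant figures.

Exponential median = ln 2 / λ, so λ = ln 2 / 273.0 = 0.00254.
Mean = 1/λ = 394 days.

mean ≈ 394 days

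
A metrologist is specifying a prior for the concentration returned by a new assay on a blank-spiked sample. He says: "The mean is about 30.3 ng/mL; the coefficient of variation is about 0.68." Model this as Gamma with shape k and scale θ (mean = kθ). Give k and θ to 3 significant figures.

k ≈ 2.16, θ ≈ 14

For Gamma(k, scale θ): mean = kθ, variance = kθ², so CV = 1/√k.
CV = 0.68, hence k = 1/CV² = 2.16.
Then θ = mean/k = 30.3/2.16 = 14.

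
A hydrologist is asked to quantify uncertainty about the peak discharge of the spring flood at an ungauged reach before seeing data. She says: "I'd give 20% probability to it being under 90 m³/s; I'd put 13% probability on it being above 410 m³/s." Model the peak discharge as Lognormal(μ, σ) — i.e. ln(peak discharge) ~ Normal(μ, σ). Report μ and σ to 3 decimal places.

If T ~ Lognormal(μ,σ) then ln T ~ Normal(μ,σ), so the p-quantile of ln T is μ + z_p·σ.
ln(90) = 4.5 and ln(410) = 6.016; z_{0.2} = -0.8416, z_{0.87} = 1.126.
σ = (6.016 − 4.5)/(1.126 − (-0.8416)) = 0.770.
μ = 4.5 − (-0.8416)·0.770 = 5.148.

μ ≈ 5.148, σ ≈ 0.770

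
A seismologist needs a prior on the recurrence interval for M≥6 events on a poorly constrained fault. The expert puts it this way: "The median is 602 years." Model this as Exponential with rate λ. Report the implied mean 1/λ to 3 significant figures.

mean ≈ 869 years

Exponential median = ln 2 / λ, so λ = ln 2 / 602.0 = 0.00115.
Mean = 1/λ = 869 years.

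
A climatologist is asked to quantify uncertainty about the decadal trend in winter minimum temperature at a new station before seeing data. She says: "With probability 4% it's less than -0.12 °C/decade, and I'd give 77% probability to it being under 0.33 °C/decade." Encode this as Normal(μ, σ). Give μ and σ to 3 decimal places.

The p-quantile of Normal(μ,σ) is μ + z_p·σ, with z_{0.04} = -1.751 and z_{0.77} = 0.7388.
Eliminate σ: μ = (z₂·x₁ − z₁·x₂)/(z₂ − z₁) = (0.7388·-0.12 − (-1.751)·0.33)/2.49 = 0.196.
Then σ = (x₂ − x₁)/(z₂ − z₁) = (0.33 − -0.12)/2.49 = 0.181.

μ = 0.196, σ = 0.181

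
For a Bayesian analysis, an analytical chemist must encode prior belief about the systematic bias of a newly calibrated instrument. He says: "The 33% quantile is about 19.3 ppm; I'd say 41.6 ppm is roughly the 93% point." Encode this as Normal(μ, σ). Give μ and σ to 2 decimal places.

The p-quantile of Normal(μ,σ) is μ + z_p·σ, with z_{0.33} = -0.4399 and z_{0.93} = 1.476.
Eliminate σ: μ = (z₂·x₁ − z₁·x₂)/(z₂ − z₁) = (1.476·19.3 − (-0.4399)·41.6)/1.916 = 24.42.
Then σ = (x₂ − x₁)/(z₂ − z₁) = (41.6 − 19.3)/1.916 = 11.64.

μ = 24.42, σ = 11.64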